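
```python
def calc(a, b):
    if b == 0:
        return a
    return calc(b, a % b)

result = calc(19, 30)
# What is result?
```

calc(19, 30) -> calc(30, 19) -> calc(19, 11) -> calc(11, 8) -> calc(8, 3) -> calc(3, 2) -> calc(2, 1) -> calc(1, 0) -> 1

Answer: 1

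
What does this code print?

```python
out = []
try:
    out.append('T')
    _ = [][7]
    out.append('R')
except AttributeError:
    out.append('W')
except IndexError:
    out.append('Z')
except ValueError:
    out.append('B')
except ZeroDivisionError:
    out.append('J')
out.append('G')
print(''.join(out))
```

Execution trace: 'T' (try body) → 'Z' (except IndexError) → 'G' (after the try/except). Output: TZG

Answer: TZG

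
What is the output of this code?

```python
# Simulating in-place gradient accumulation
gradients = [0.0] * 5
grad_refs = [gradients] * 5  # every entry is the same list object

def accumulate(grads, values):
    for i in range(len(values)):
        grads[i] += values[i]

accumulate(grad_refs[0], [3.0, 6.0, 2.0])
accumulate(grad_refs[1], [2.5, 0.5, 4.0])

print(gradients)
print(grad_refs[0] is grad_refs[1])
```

Key concept: gradient accumulation aliasing.
Step by step:
`gradients = [0.0] * 5` → gradients = [0.0, 0.0, 0.0, 0.0, 0.0]
`grad_refs = [gradients] * 5` → grad_refs = [[0.0, 0.0, 0.0, 0.0, 0.0], [0.0, 0.0, 0.0, 0.0, 0.0], [0.0, 0.0, 0.0, 0.0, 0.0], [0.0, 0.0, 0.0, 0.0, 0.0], [0.0, 0.0, 0.0, 0.0, 0.0]]
`accumulate(grad_refs[0], [3.0, 6.0, 2.0])` → gradients = [3.0, 6.0, 2.0, 0.0, 0.0]; grad_refs = [[3.0, 6.0, 2.0, 0.0, 0.0], [3.0, 6.0, 2.0, 0.0, 0.0], [3.0, 6.0, 2.0, 0.0, 0.0], [3.0, 6.0, 2.0, 0.0, 0.0], [3.0, 6.0, 2.0, 0.0, 0.0]]
`accumulate(grad_refs[1], [2.5, 0.5, 4.0])` → gradients = [5.5, 6.5, 6.0, 0.0, 0.0]; grad_refs = [[5.5, 6.5, 6.0, 0.0, 0.0], [5.5, 6.5, 6.0, 0.0, 0.0], [5.5, 6.5, 6.0, 0.0, 0.0], [5.5, 6.5, 6.0, 0.0, 0.0], [5.5, 6.5, 6.0, 0.0, 0.0]]
`print(gradients)` → prints [5.5, 6.5, 6.0, 0.0, 0.0]
`print(grad_refs[0] is grad_refs[1])` → prints True

Answer:
[5.5, 6.5, 6.0, 0.0, 0.0]
True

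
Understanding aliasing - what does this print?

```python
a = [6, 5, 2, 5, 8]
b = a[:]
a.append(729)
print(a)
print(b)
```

Key concept: slice [:] creates copy.
Step by step:
`a = [6, 5, 2, 5, 8]` → a = [6, 5, 2, 5, 8]
`b = a[:]` → b = [6, 5, 2, 5, 8]
`a.append(729)` → a = [6, 5, 2, 5, 8, 729]
`print(a)` → prints [6, 5, 2, 5, 8, 729]
`print(b)` → prints [6, 5, 2, 5, 8]

Answer:
[6, 5, 2, 5, 8, 729]
[6, 5, 2, 5, 8]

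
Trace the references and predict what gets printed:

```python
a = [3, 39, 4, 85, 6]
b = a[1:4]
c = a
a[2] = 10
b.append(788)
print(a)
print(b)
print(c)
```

Key concept: slice vs alias.
Step by step:
`a = [3, 39, 4, 85, 6]` → a = [3, 39, 4, 85, 6]
`b = a[1:4]` → b = [39, 4, 85]
`c = a` → c = [3, 39, 4, 85, 6] (same object as a)
`a[2] = 10` → a = [3, 39, 10, 85, 6] (same object as c); c = [3, 39, 10, 85, 6] (same object as a)
`b.append(788)` → b = [39, 4, 85, 788]
`print(a)` → prints [3, 39, 10, 85, 6]
`print(b)` → prints [39, 4, 85, 788]
`print(c)` → prints [3, 39, 10, 85, 6]

Answer:
[3, 39, 10, 85, 6]
[39, 4, 85, 788]
[3, 39, 10, 85, 6]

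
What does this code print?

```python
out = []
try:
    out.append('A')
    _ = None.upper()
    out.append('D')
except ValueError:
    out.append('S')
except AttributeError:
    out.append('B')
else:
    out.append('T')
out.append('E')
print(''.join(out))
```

Execution trace: 'A' (try body) → 'B' (except AttributeError) → 'E' (after the try/except). Output: ABE

Answer: ABE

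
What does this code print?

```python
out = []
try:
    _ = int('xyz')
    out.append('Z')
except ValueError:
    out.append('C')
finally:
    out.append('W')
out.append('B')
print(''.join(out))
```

Execution trace: 'C' (except ValueError) → 'W' (finally) → 'B' (after the try/except). Output: CWB

Answer: CWB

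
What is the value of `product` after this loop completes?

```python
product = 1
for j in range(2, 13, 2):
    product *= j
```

Product of even numbers 2 to 12
`product` takes the values: 1 → 2 → 8 → 48 → 384 → 3840 → 46080

Answer: 46080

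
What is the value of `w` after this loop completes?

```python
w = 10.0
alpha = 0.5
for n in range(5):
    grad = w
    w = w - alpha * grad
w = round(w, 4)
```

Gradient descent: w = 10.0 * (1 - 0.5)^5
`w` takes the values: 10.0 → 5.0 → 2.5 → 1.25 → 0.625 → 0.3125

Answer: 0.3125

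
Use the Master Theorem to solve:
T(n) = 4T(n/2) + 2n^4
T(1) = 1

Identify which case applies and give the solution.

a=4, b=2, f(n)=2n^4. log_2(4) = 2. Since c=4 > 2 and the regularity condition holds (4(n/2)^4 = (4/2^4)n^4 with 4/2^4 < 1), Case 3 applies: T(n) = Θ(f(n)) = O(n^4).

Answer: O(n^4) - Case 3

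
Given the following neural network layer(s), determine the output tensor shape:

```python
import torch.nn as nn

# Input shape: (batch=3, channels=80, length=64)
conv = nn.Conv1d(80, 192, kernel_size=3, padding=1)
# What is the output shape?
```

Input: (3, 80, 64) -> Output: (3, 192, 64)

Answer: (3, 192, 64)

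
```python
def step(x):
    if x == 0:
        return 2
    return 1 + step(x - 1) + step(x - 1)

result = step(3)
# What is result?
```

step(x) = 1 + 2·step(x-1), step(0)=2. Closed form: (2+1)·2^3 - 1 = 23.

Answer: 23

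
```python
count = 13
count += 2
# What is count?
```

Trace:
`count = 13` → count = 13
`count += 2` → count = 15
So count = 15

Answer: 15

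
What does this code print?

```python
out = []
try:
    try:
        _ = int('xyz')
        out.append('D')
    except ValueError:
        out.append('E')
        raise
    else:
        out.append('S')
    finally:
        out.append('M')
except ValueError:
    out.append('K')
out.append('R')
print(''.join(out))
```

Execution trace: 'E' (inner except ValueError) → 'M' (inner finally) → 'K' (outer except ValueError) → 'R' (after the try/except). Output: EMKR

Answer: EMKR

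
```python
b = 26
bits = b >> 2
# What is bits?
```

Trace:
`b = 26` → b = 26
`bits = b >> 2` → bits = 6
So bits = 6

Answer: 6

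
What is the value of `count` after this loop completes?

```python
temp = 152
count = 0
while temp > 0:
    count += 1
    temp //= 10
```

Count digits by repeated division by 10
`count` takes the values: 0 → 1 → 2 → 3

Answer: 3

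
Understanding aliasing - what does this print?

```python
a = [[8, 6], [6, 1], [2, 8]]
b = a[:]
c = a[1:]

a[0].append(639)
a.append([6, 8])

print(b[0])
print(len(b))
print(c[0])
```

Key concept: slice with nested mutation.
Step by step:
`a = [[8, 6], [6, 1], [2, 8]]` → a = [[8, 6], [6, 1], [2, 8]]
`b = a[:]` → b = [[8, 6], [6, 1], [2, 8]]
`c = a[1:]` → c = [[6, 1], [2, 8]]
`a[0].append(639)` → a = [[8, 6, 639], [6, 1], [2, 8]]; b = [[8, 6, 639], [6, 1], [2, 8]]
`a.append([6, 8])` → a = [[8, 6, 639], [6, 1], [2, 8], [6, 8]]
`print(b[0])` → prints [8, 6, 639]
`print(len(b))` → prints 3
`print(c[0])` → prints [6, 1]

Answer:
[8, 6, 639]
3
[6, 1]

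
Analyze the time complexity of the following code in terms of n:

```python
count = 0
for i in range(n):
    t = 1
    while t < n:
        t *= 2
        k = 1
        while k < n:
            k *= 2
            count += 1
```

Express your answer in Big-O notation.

Each loop level contributes: n × log n × log n. Multiplying the contributions gives O(n log² n).

Answer: O(n log² n)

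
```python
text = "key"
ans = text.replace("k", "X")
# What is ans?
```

Trace:
`text = "key"` → text = 'key'
`ans = text.replace("k", "X")` → ans = 'Xey'
So ans = 'Xey'

Answer: 'Xey'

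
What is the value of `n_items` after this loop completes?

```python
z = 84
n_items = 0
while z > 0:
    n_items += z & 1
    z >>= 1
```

Count set bits in 84 (binary: 0b1010100)
`n_items` takes the values: 0 → 1 → 2 → 3

Answer: 3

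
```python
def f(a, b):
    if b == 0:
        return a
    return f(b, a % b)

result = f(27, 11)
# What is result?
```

f(27, 11) -> f(11, 5) -> f(5, 1) -> f(1, 0) -> 1

Answer: 1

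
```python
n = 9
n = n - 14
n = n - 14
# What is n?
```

Trace:
`n = 9` → n = 9
`n = n - 14` → n = -5
`n = n - 14` → n = -19
So n = -19

Answer: -19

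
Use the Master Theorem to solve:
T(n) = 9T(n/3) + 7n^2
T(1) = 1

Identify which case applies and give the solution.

a=9, b=3, f(n)=7n^2. log_3(9) = 2. Since c=2 = 2, Case 2 applies: T(n) = Θ(n^log_b(a) · log n) = O(n^2 log n).

Answer: O(n^2 log n) - Case 2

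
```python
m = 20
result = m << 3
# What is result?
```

Trace:
`m = 20` → m = 20
`result = m << 3` → result = 160
So result = 160

Answer: 160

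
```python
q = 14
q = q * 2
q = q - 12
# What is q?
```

Trace:
`q = 14` → q = 14
`q = q * 2` → q = 28
`q = q - 12` → q = 16
So q = 16

Answer: 16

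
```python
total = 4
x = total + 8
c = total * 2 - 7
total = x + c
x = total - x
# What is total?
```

Trace:
`total = 4` → total = 4
`x = total + 8` → x = 12
`c = total * 2 - 7` → c = 1
`total = x + c` → total = 13
`x = total - x` → x = 1
So total = 13

Answer: 13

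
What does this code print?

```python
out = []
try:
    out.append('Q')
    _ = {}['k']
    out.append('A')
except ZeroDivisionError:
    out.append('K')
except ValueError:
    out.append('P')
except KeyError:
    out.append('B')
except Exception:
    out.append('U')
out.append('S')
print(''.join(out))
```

Execution trace: 'Q' (try body) → 'B' (except KeyError) → 'S' (after the try/except). Output: QBS

Answer: QBS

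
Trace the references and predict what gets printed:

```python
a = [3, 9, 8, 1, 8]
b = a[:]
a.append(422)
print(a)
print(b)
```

Key concept: slice [:] creates copy.
Step by step:
`a = [3, 9, 8, 1, 8]` → a = [3, 9, 8, 1, 8]
`b = a[:]` → b = [3, 9, 8, 1, 8]
`a.append(422)` → a = [3, 9, 8, 1, 8, 422]
`print(a)` → prints [3, 9, 8, 1, 8, 422]
`print(b)` → prints [3, 9, 8, 1, 8]

Answer:
[3, 9, 8, 1, 8, 422]
[3, 9, 8, 1, 8]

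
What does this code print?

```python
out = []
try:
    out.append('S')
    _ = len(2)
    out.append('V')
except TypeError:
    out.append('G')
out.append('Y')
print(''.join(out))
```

Execution trace: 'S' (try body) → 'G' (except TypeError) → 'Y' (after the try/except). Output: SGY

Answer: SGY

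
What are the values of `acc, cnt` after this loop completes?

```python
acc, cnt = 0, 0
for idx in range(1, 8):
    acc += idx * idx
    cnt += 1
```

Sum of squares and count
`acc, cnt` takes the values: (0, 0) → (1, 0) → (1, 1) → (5, 1) → (5, 2) → (14, 2) → (14, 3) → (30, 3) → (30, 4) → (55, 4) → (55, 5) → (91, 5) → (91, 6) → (140, 6) → (140, 7)

Answer: 140, 7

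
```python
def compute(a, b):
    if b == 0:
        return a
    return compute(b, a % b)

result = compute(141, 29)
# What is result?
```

compute(141, 29) -> compute(29, 25) -> compute(25, 4) -> compute(4, 1) -> compute(1, 0) -> 1

Answer: 1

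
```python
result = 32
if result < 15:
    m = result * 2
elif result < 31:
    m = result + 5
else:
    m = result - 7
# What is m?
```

Trace:
`result = 32` → result = 32
`if result < 15: ...` → result < 15 is False, result < 31 is False, take else branch → m = 25
So m = 25

Answer: 25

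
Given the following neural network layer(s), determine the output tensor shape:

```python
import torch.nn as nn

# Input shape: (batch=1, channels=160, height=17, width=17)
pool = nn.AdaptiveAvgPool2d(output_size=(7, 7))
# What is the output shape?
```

Input: (1, 160, 17, 17) -> Output: (1, 160, 7, 7)

Answer: (1, 160, 7, 7)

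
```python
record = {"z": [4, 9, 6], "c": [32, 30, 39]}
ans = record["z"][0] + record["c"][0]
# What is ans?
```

Trace:
`record = {"z": [4, 9, 6], "c": [32, 30, 39]}` → record = {'z': [4, 9, 6], 'c': [32, 30, 39]}
`ans = record["z"][0] + record["c"][0]` → ans = 36
So ans = 36

Answer: 36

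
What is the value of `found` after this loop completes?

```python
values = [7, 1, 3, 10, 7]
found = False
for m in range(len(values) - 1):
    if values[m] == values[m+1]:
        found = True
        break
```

Check consecutive duplicates in [7, 1, 3, 10, 7]
`found` takes the values: False

Answer: False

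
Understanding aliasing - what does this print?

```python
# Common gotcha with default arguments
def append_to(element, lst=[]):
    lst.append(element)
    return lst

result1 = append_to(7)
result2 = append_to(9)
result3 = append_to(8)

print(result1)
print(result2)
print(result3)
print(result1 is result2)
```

Key concept: mutable default argument gotcha.
Step by step:
`result1 = append_to(7)` → result1 = [7]
`result2 = append_to(9)` → result1 = [7, 9] (same object as result2); result2 = [7, 9] (same object as result1)
`result3 = append_to(8)` → result1 = [7, 9, 8] (same object as result2, result3); result2 = [7, 9, 8] (same object as result1, result3); result3 = [7, 9, 8] (same object as result1, result2)
`print(result1)` → prints [7, 9, 8]
`print(result2)` → prints [7, 9, 8]
`print(result3)` → prints [7, 9, 8]
`print(result1 is result2)` → prints True

Answer:
[7, 9, 8]
[7, 9, 8]
[7, 9, 8]
True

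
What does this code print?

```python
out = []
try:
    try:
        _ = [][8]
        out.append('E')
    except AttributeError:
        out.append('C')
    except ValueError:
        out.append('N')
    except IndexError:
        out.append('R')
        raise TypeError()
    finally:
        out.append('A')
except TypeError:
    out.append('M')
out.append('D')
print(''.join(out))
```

Execution trace: 'R' (inner except IndexError) → 'A' (inner finally) → 'M' (outer except TypeError) → 'D' (after the try/except). Output: RAMD

Answer: RAMD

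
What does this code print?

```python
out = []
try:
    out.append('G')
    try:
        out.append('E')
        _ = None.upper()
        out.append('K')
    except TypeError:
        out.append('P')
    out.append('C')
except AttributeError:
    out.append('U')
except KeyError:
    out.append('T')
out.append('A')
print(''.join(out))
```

Execution trace: 'G' (try body) → 'E' (inner try body) → 'U' (except AttributeError) → 'A' (after the try/except). Output: GEUA

Answer: GEUA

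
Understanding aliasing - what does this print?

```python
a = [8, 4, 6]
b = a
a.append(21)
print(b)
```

Key concept: basic list aliasing.
Step by step:
`a = [8, 4, 6]` → a = [8, 4, 6]
`b = a` → b = [8, 4, 6] (same object as a)
`a.append(21)` → a = [8, 4, 6, 21] (same object as b); b = [8, 4, 6, 21] (same object as a)
`print(b)` → prints [8, 4, 6, 21]

Answer: [8, 4, 6, 21]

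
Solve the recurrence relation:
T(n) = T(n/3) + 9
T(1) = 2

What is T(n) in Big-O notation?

Each step divides n by 3 and adds 9. After log_3(n) steps we reach T(1)=2. So T(n) = 9·log_3(n) + 2 = O(log n).

Answer: O(log n)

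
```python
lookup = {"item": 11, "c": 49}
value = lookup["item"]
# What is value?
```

Trace:
`lookup = {"item": 11, "c": 49}` → lookup = {'item': 11, 'c': 49}
`value = lookup["item"]` → value = 11
So value = 11

Answer: 11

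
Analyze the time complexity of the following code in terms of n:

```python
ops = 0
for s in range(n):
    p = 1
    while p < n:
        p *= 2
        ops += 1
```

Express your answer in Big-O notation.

Each loop level contributes: n × log n. Multiplying the contributions gives O(n log n).

Answer: O(n log n)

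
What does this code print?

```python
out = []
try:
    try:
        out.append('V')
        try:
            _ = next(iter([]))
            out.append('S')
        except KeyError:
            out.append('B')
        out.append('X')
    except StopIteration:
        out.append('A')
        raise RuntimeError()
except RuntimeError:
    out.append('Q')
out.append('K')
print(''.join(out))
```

Execution trace: 'V' (try body) → 'A' (except StopIteration) → 'Q' (outer except RuntimeError) → 'K' (after the try/except). Output: VAQK

Answer: VAQK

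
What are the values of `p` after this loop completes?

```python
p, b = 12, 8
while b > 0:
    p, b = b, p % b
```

GCD of 12 and 8
`p` takes the values: 12 → 8 → 4

Answer: 4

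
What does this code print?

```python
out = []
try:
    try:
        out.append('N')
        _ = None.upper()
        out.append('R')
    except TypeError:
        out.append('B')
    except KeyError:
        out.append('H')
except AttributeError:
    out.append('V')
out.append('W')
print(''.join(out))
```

Execution trace: 'N' (try body) → 'V' (outer except AttributeError) → 'W' (after the try/except). Output: NVW

Answer: NVW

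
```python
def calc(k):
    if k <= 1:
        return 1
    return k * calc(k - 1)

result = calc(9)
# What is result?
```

calc(9) = 9 * 8 * 7 * 6 * 5 * 4 * 3 * 2 * 1 = 362880

Answer: 362880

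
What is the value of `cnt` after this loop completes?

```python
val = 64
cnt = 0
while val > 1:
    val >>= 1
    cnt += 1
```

Count right shifts until 1
`cnt` takes the values: 0 → 1 → 2 → 3 → 4 → 5 → 6

Answer: 6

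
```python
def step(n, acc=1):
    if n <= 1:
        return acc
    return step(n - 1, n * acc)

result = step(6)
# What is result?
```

Accumulator trace (n, acc): (6, 1) -> (5, 6) -> (4, 30) -> (3, 120) -> (2, 360) -> (1, 720) -> return 720

Answer: 720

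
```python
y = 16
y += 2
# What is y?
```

Trace:
`y = 16` → y = 16
`y += 2` → y = 18
So y = 18

Answer: 18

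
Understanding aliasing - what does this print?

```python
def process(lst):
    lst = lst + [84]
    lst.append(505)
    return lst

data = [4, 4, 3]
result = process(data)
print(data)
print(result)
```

Key concept: rebinding parameter vs mutation.
Step by step:
`data = [4, 4, 3]` → data = [4, 4, 3]
`result = process(data)` → result = [4, 4, 3, 84, 505]
`print(data)` → prints [4, 4, 3]
`print(result)` → prints [4, 4, 3, 84, 505]

Answer:
[4, 4, 3]
[4, 4, 3, 84, 505]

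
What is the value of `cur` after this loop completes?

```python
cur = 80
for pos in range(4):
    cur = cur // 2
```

Halve 4 times: 80 // 2^4 = 5
`cur` takes the values: 80 → 40 → 20 → 10 → 5

Answer: 5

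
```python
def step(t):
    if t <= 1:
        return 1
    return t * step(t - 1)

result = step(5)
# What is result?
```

step(5) = 5 * 4 * 3 * 2 * 1 = 120

Answer: 120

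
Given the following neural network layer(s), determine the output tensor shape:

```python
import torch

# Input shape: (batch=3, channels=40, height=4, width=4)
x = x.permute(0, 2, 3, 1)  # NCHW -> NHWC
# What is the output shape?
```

Input: (3, 40, 4, 4) -> Output: (3, 4, 4, 40)

Answer: (3, 4, 4, 40)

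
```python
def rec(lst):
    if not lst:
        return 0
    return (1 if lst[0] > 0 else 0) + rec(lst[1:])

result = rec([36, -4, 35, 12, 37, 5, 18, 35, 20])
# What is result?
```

Count of positive elements in [36, -4, 35, 12, 37, 5, 18, 35, 20] = 8

Answer: 8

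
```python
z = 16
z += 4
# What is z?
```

Trace:
`z = 16` → z = 16
`z += 4` → z = 20
So z = 20

Answer: 20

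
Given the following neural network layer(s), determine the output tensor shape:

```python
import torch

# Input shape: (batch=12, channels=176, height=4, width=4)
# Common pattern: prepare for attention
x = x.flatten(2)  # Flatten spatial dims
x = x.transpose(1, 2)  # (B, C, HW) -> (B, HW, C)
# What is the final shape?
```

Input: (12, 176, 4, 4) -> after flatten(2): (12, 176, 16) -> Output: (12, 16, 176)

Answer: (12, 16, 176)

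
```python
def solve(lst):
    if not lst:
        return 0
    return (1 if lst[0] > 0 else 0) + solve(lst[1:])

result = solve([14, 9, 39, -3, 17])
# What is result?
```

Count of positive elements in [14, 9, 39, -3, 17] = 4

Answer: 4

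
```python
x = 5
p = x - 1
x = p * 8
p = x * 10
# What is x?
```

Trace:
`x = 5` → x = 5
`p = x - 1` → p = 4
`x = p * 8` → x = 32
`p = x * 10` → p = 320
So x = 32

Answer: 32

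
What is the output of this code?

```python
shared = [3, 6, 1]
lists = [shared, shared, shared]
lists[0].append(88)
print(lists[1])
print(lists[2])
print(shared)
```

Key concept: list of same reference.
Step by step:
`shared = [3, 6, 1]` → shared = [3, 6, 1]
`lists = [shared, shared, shared]` → lists = [[3, 6, 1], [3, 6, 1], [3, 6, 1]]
`lists[0].append(88)` → shared = [3, 6, 1, 88]; lists = [[3, 6, 1, 88], [3, 6, 1, 88], [3, 6, 1, 88]]
`print(lists[1])` → prints [3, 6, 1, 88]
`print(lists[2])` → prints [3, 6, 1, 88]
`print(shared)` → prints [3, 6, 1, 88]

Answer:
[3, 6, 1, 88]
[3, 6, 1, 88]
[3, 6, 1, 88]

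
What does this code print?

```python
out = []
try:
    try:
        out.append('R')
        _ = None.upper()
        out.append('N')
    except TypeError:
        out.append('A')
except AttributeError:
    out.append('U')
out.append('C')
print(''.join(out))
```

Execution trace: 'R' (try body) → 'U' (outer except AttributeError) → 'C' (after the try/except). Output: RUC

Answer: RUC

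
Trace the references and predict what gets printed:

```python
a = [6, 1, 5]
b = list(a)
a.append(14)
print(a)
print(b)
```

Key concept: list() constructor creates copy.
Step by step:
`a = [6, 1, 5]` → a = [6, 1, 5]
`b = list(a)` → b = [6, 1, 5]
`a.append(14)` → a = [6, 1, 5, 14]
`print(a)` → prints [6, 1, 5, 14]
`print(b)` → prints [6, 1, 5]

Answer:
[6, 1, 5, 14]
[6, 1, 5]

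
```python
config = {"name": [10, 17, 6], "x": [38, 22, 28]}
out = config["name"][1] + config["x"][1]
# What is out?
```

Trace:
`config = {"name": [10, 17, 6], "x": [38, 22, 28]}` → config = {'name': [10, 17, 6], 'x': [38, 22, 28]}
`out = config["name"][1] + config["x"][1]` → out = 39
So out = 39

Answer: 39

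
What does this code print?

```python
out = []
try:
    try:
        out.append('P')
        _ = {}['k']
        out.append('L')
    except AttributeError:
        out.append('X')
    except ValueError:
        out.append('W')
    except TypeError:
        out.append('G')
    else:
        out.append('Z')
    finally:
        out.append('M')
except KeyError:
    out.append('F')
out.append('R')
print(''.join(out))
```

Execution trace: 'P' (inner try body) → 'M' (inner finally) → 'F' (outer except KeyError) → 'R' (after the try/except). Output: PMFR

Answer: PMFR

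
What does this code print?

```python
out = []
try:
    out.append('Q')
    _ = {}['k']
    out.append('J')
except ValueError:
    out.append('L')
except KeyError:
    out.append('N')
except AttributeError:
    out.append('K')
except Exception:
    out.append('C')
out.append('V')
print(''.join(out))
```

Execution trace: 'Q' (try body) → 'N' (except KeyError) → 'V' (after the try/except). Output: QNV

Answer: QNV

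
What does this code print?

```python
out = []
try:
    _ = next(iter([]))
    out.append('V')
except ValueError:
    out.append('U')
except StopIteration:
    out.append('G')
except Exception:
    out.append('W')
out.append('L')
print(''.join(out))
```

Execution trace: 'G' (except StopIteration) → 'L' (after the try/except). Output: GL

Answer: GL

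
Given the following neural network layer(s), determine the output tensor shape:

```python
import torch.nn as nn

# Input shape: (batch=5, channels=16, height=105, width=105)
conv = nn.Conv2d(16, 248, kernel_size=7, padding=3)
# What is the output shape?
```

Input: (5, 16, 105, 105) -> Output: (5, 248, 105, 105)

Answer: (5, 248, 105, 105)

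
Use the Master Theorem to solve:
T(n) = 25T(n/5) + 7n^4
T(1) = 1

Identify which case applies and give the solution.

a=25, b=5, f(n)=7n^4. log_5(25) = 2. Since c=4 > 2 and the regularity condition holds (25(n/5)^4 = (25/5^4)n^4 with 25/5^4 < 1), Case 3 applies: T(n) = Θ(f(n)) = O(n^4).

Answer: O(n^4) - Case 3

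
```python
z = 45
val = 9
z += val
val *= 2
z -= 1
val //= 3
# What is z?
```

Trace:
`z = 45` → z = 45
`val = 9` → val = 9
`z += val` → z = 54
`val *= 2` → val = 18
`z -= 1` → z = 53
`val //= 3` → val = 6
So z = 53

Answer: 53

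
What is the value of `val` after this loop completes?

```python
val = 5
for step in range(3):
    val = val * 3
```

Multiply by 3, 3 times: 5 * 3^3 = 135
`val` takes the values: 5 → 15 → 45 → 135

Answer: 135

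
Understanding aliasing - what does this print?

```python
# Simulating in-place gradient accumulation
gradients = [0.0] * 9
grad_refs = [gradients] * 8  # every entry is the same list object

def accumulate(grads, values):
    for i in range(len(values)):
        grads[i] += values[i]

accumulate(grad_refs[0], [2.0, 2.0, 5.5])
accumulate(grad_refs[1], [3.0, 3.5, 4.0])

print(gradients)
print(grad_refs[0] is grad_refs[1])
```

Key concept: gradient accumulation aliasing.
Step by step:
`gradients = [0.0] * 9` → gradients = [0.0, 0.0, 0.0, 0.0, 0.0, 0.0, 0.0, 0.0, 0.0]
`grad_refs = [gradients] * 8` → grad_refs = [[0.0, 0.0, 0.0, 0.0, 0.0, 0.0, 0.0, 0.0, 0.0], [0.0, 0.0, 0.0, 0.0, 0.0, 0.0, 0.0, 0.0, 0.0], [0.0, 0.0, 0.0, 0.0, 0.0, 0.0, 0.0, 0.0, 0.0], [0.0, 0.0, 0.0, 0.0, 0.0, 0.0, 0.0, 0.0, 0.0], [0.0, 0.0, 0.0, 0.0, 0.0, 0.0, 0.0, 0.0, 0.0], [0.0, 0.0, 0.0, 0.0, 0.0, 0.0, 0.0, 0.0, 0.0], [0.0, 0.0, 0.0, 0.0, 0.0, 0.0, 0.0, 0.0, 0.0], [0.0, 0.0, 0.0, 0.0, 0.0, 0.0, 0.0, 0.0, 0.0]]
`accumulate(grad_refs[0], [2.0, 2.0, 5.5])` → gradients = [2.0, 2.0, 5.5, 0.0, 0.0, 0.0, 0.0, 0.0, 0.0]; grad_refs = [[2.0, 2.0, 5.5, 0.0, 0.0, 0.0, 0.0, 0.0, 0.0], [2.0, 2.0, 5.5, 0.0, 0.0, 0.0, 0.0, 0.0, 0.0], [2.0, 2.0, 5.5, 0.0, 0.0, 0.0, 0.0, 0.0, 0.0], [2.0, 2.0, 5.5, 0.0, 0.0, 0.0, 0.0, 0.0, 0.0], [2.0, 2.0, 5.5, 0.0, 0.0, 0.0, 0.0, 0.0, 0.0], [2.0, 2.0, 5.5, 0.0, 0.0, 0.0, 0.0, 0.0, 0.0], [2.0, 2.0, 5.5, 0.0, 0.0, 0.0, 0.0, 0.0, 0.0], [2.0, 2.0, 5.5, 0.0, 0.0, 0.0, 0.0, 0.0, 0.0]]
`accumulate(grad_refs[1], [3.0, 3.5, 4.0])` → gradients = [5.0, 5.5, 9.5, 0.0, 0.0, 0.0, 0.0, 0.0, 0.0]; grad_refs = [[5.0, 5.5, 9.5, 0.0, 0.0, 0.0, 0.0, 0.0, 0.0], [5.0, 5.5, 9.5, 0.0, 0.0, 0.0, 0.0, 0.0, 0.0], [5.0, 5.5, 9.5, 0.0, 0.0, 0.0, 0.0, 0.0, 0.0], [5.0, 5.5, 9.5, 0.0, 0.0, 0.0, 0.0, 0.0, 0.0], [5.0, 5.5, 9.5, 0.0, 0.0, 0.0, 0.0, 0.0, 0.0], [5.0, 5.5, 9.5, 0.0, 0.0, 0.0, 0.0, 0.0, 0.0], [5.0, 5.5, 9.5, 0.0, 0.0, 0.0, 0.0, 0.0, 0.0], [5.0, 5.5, 9.5, 0.0, 0.0, 0.0, 0.0, 0.0, 0.0]]
`print(gradients)` → prints [5.0, 5.5, 9.5, 0.0, 0.0, 0.0, 0.0, 0.0, 0.0]
`print(grad_refs[0] is grad_refs[1])` → prints True

Answer:
[5.0, 5.5, 9.5, 0.0, 0.0, 0.0, 0.0, 0.0, 0.0]
True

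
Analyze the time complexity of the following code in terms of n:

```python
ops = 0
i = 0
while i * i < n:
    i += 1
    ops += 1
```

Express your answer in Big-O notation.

Each loop level contributes: √n. Multiplying the contributions gives O(√n).

Answer: O(√n)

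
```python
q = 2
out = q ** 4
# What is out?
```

Trace:
`q = 2` → q = 2
`out = q ** 4` → out = 16
So out = 16

Answer: 16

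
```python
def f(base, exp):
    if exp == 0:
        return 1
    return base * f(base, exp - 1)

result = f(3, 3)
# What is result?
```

f(3, 3) = 3 * 3 * 3 = 27

Answer: 27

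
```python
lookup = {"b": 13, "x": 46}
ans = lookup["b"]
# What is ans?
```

Trace:
`lookup = {"b": 13, "x": 46}` → lookup = {'b': 13, 'x': 46}
`ans = lookup["b"]` → ans = 13
So ans = 13

Answer: 13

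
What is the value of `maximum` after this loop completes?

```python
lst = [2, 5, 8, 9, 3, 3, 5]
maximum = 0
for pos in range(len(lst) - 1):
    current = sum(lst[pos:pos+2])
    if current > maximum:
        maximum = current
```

Max sum of 2-element window in [2, 5, 8, 9, 3, 3, 5]
`maximum` takes the values: 0 → 7 → 13 → 17

Answer: 17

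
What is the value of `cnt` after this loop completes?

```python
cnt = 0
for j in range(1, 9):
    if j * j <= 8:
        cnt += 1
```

Count numbers where j² ≤ 8
`cnt` takes the values: 0 → 1 → 2

Answer: 2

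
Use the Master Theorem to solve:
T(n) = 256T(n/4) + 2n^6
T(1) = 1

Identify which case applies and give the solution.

a=256, b=4, f(n)=2n^6. log_4(256) = 4. Since c=6 > 4 and the regularity condition holds (256(n/4)^6 = (256/4^6)n^6 with 256/4^6 < 1), Case 3 applies: T(n) = Θ(f(n)) = O(n^6).

Answer: O(n^6) - Case 3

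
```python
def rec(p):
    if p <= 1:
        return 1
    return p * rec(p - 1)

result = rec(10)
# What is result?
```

rec(10) = 10 * 9 * 8 * 7 * 6 * 5 * 4 * 3 * 2 * 1 = 3628800

Answer: 3628800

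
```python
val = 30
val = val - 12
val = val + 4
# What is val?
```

Trace:
`val = 30` → val = 30
`val = val - 12` → val = 18
`val = val + 4` → val = 22
So val = 22

Answer: 22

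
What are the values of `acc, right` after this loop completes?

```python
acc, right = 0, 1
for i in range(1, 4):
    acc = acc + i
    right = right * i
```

Sum and factorial of 1 to 3
`acc, right` takes the values: (0, 1) → (1, 1) → (3, 1) → (3, 2) → (6, 2) → (6, 6)

Answer: 6, 6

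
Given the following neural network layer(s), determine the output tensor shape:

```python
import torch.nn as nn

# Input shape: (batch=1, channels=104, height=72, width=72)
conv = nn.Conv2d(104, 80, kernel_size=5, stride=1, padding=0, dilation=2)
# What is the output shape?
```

Input: (1, 104, 72, 72) -> Output: (1, 80, 64, 64)

Answer: (1, 80, 64, 64)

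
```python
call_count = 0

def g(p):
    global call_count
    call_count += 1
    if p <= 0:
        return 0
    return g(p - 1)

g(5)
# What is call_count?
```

Linear recursion stepping by 1: 6 calls from p=5 down to ≤0.

Answer: 6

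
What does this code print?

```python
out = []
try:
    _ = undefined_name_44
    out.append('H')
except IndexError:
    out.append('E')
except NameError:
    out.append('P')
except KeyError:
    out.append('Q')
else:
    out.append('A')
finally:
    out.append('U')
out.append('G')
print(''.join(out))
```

Execution trace: 'P' (except NameError) → 'U' (finally) → 'G' (after the try/except). Output: PUG

Answer: PUG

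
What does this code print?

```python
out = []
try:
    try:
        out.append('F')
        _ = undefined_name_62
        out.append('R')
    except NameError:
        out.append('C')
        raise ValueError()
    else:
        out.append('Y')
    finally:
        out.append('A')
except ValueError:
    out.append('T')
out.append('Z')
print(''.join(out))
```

Execution trace: 'F' (inner try body) → 'C' (inner except NameError) → 'A' (inner finally) → 'T' (outer except ValueError) → 'Z' (after the try/except). Output: FCATZ

Answer: FCATZ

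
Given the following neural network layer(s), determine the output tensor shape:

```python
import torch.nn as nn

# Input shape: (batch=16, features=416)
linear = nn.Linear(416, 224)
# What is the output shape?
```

Input: (16, 416) -> Output: (16, 224)

Answer: (16, 224)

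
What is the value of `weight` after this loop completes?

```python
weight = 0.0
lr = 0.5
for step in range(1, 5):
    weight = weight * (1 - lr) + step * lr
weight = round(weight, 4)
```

Moving average with lr=0.5
`weight` takes the values: 0.0 → 0.5 → 1.25 → 2.125 → 3.0625

Answer: 3.0625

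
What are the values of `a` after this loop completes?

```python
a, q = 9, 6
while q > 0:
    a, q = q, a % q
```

GCD of 9 and 6
`a` takes the values: 9 → 6 → 3

Answer: 3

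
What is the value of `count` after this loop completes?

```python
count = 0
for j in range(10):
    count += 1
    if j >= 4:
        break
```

Loop breaks when j reaches 4, count is 5
`count` takes the values: 0 → 1 → 2 → 3 → 4 → 5

Answer: 5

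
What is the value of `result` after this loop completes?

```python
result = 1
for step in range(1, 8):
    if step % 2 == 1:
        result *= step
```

Product of odd numbers 1 to 7
`result` takes the values: 1 → 3 → 15 → 105

Answer: 105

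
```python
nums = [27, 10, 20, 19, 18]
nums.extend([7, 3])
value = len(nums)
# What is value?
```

Trace:
`nums = [27, 10, 20, 19, 18]` → nums = [27, 10, 20, 19, 18]
`nums.extend([7, 3])` → nums = [27, 10, 20, 19, 18, 7, 3]
`value = len(nums)` → value = 7
So value = 7

Answer: 7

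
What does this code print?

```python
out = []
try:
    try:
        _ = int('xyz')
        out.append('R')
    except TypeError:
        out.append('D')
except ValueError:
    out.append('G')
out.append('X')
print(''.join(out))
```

Execution trace: 'G' (outer except ValueError) → 'X' (after the try/except). Output: GX

Answer: GX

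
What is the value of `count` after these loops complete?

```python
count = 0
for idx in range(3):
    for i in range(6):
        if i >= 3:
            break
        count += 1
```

Inner breaks at 3, outer runs 3 times
`count` takes the values: 0 → 1 → 2 → 3 → 4 → 5 → 6 → 7 → 8 → 9

Answer: 9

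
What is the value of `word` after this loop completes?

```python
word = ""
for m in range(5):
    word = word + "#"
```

Repeat '#' 5 times
`word` takes the values: "" → "#" → "##" → "###" → "####" → "#####"

Answer: "#####"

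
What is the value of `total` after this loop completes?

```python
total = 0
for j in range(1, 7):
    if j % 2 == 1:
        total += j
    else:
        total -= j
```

Add odd, subtract even
`total` takes the values: 0 → 1 → -1 → 2 → -2 → 3 → -3

Answer: -3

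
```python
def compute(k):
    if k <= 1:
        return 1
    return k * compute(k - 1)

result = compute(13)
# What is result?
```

compute(13) = 13 * 12 * 11 * 10 * 9 * 8 * 7 * 6 * 5 * 4 * 3 * 2 * 1 = 6227020800

Answer: 6227020800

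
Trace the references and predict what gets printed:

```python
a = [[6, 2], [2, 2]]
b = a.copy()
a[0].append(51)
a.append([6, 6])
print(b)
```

Key concept: shallow copy with nested lists.
Step by step:
`a = [[6, 2], [2, 2]]` → a = [[6, 2], [2, 2]]
`b = a.copy()` → b = [[6, 2], [2, 2]]
`a[0].append(51)` → a = [[6, 2, 51], [2, 2]]; b = [[6, 2, 51], [2, 2]]
`a.append([6, 6])` → a = [[6, 2, 51], [2, 2], [6, 6]]
`print(b)` → prints [[6, 2, 51], [2, 2]]

Answer: [[6, 2, 51], [2, 2]]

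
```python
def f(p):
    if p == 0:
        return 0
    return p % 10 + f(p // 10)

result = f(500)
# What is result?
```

Sum of digits of 500: 0 + 0 + 5 = 5

Answer: 5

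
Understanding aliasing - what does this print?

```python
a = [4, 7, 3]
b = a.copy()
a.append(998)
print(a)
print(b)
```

Key concept: list.copy() creates independent copy.
Step by step:
`a = [4, 7, 3]` → a = [4, 7, 3]
`b = a.copy()` → b = [4, 7, 3]
`a.append(998)` → a = [4, 7, 3, 998]
`print(a)` → prints [4, 7, 3, 998]
`print(b)` → prints [4, 7, 3]

Answer:
[4, 7, 3, 998]
[4, 7, 3]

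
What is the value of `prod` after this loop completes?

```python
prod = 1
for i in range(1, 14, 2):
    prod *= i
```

Product of 1, 3, 5, ... up to 13
`prod` takes the values: 1 → 3 → 15 → 105 → 945 → 10395 → 135135

Answer: 135135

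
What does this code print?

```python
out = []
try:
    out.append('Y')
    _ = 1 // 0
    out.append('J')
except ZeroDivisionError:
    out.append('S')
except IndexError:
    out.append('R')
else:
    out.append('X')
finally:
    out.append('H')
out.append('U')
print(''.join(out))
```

Execution trace: 'Y' (try body) → 'S' (except ZeroDivisionError) → 'H' (finally) → 'U' (after the try/except). Output: YSHU

Answer: YSHU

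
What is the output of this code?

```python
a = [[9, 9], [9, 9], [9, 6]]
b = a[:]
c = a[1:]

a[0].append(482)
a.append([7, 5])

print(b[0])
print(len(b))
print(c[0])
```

Key concept: slice with nested mutation.
Step by step:
`a = [[9, 9], [9, 9], [9, 6]]` → a = [[9, 9], [9, 9], [9, 6]]
`b = a[:]` → b = [[9, 9], [9, 9], [9, 6]]
`c = a[1:]` → c = [[9, 9], [9, 6]]
`a[0].append(482)` → a = [[9, 9, 482], [9, 9], [9, 6]]; b = [[9, 9, 482], [9, 9], [9, 6]]
`a.append([7, 5])` → a = [[9, 9, 482], [9, 9], [9, 6], [7, 5]]
`print(b[0])` → prints [9, 9, 482]
`print(len(b))` → prints 3
`print(c[0])` → prints [9, 9]

Answer:
[9, 9, 482]
3
[9, 9]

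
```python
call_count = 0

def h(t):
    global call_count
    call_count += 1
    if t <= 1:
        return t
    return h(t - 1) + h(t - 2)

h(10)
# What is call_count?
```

Calls(t) = 1 + Calls(t-1) + Calls(t-2); Calls(0)=Calls(1)=1. For t=10 this gives 177.

Answer: 177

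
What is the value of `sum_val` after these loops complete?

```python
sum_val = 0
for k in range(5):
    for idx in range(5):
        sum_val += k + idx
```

Sum of all k+idx for k,idx in 5x5
`sum_val` takes the values: 0 → 1 → 3 → 6 → 10 → 11 → 13 → 16 → 20 → 25 → 27 → 30 → 34 → 39 → 45 → 48 → 52 → 57 → 63 → 70 → 74 → 79 → 85 → 92 → 100

Answer: 100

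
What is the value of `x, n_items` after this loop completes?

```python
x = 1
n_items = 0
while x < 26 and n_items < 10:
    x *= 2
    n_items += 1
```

Double until >= 26 or 10 iterations
`x, n_items` takes the values: (1, 0) → (2, 0) → (2, 1) → (4, 1) → (4, 2) → (8, 2) → (8, 3) → (16, 3) → (16, 4) → (32, 4) → (32, 5)

Answer: 32, 5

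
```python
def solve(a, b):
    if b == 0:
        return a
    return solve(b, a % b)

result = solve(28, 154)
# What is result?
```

solve(28, 154) -> solve(154, 28) -> solve(28, 14) -> solve(14, 0) -> 14

Answer: 14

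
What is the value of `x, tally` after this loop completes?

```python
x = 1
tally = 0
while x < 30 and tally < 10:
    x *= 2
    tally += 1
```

Double until >= 30 or 10 iterations
`x, tally` takes the values: (1, 0) → (2, 0) → (2, 1) → (4, 1) → (4, 2) → (8, 2) → (8, 3) → (16, 3) → (16, 4) → (32, 4) → (32, 5)

Answer: 32, 5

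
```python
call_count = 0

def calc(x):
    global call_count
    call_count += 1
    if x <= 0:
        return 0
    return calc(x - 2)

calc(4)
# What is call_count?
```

Linear recursion stepping by 2: 3 calls from x=4 down to ≤0.

Answer: 3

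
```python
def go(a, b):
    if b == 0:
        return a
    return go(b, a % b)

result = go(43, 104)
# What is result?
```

go(43, 104) -> go(104, 43) -> go(43, 18) -> go(18, 7) -> go(7, 4) -> go(4, 3) -> go(3, 1) -> go(1, 0) -> 1

Answer: 1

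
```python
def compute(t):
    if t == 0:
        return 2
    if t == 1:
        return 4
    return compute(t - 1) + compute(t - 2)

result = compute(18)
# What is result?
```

Build up from base cases: compute(0)=2, compute(1)=4, compute(2)=6, compute(3)=10, compute(4)=16, compute(5)=26, compute(6)=42, ..., compute(18)=13530

Answer: 13530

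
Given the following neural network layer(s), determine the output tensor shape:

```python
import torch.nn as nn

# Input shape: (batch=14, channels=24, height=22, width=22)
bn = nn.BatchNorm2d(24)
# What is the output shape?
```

Input: (14, 24, 22, 22) -> Output: (14, 24, 22, 22)

Answer: (14, 24, 22, 22)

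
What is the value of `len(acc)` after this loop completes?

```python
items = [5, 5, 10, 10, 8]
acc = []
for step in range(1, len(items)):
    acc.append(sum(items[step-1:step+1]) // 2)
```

Number of 2-element averages
`acc` takes the values: [] → [5] → [5, 7] → [5, 7, 10] → [5, 7, 10, 9]
So `len(acc)` = 4

Answer: 4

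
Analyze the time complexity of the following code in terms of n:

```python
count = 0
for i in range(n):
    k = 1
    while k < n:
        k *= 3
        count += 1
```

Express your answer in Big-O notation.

Each loop level contributes: n × log n. Multiplying the contributions gives O(n log n).

Answer: O(n log n)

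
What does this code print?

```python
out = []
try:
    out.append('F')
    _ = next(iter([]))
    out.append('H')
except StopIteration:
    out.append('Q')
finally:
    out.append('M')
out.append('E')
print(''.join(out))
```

Execution trace: 'F' (try body) → 'Q' (except StopIteration) → 'M' (finally) → 'E' (after the try/except). Output: FQME

Answer: FQME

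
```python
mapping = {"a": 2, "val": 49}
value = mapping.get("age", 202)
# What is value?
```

Trace:
`mapping = {"a": 2, "val": 49}` → mapping = {'a': 2, 'val': 49}
`value = mapping.get("age", 202)` → value = 202
So value = 202

Answer: 202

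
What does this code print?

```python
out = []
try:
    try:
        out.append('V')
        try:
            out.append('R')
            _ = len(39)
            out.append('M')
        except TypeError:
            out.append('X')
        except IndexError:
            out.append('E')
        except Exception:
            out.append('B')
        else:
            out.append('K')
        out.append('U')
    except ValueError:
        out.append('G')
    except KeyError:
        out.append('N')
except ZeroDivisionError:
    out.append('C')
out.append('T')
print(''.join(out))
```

Execution trace: 'V' (try body) → 'R' (inner try body) → 'X' (inner except TypeError) → 'U' (try body, no exception) → 'T' (after the try/except). Output: VRXUT

Answer: VRXUT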